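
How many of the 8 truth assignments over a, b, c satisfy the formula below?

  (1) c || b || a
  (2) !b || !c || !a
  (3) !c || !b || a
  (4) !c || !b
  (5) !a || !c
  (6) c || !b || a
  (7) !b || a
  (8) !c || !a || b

There are 2^3 = 8 truth assignments over (a, b, c).
Check each against the 8 clauses (columns in the order a, b, c):
  F F F  ✗ fails (c || b || a)
  F F T  ✓ satisfies all
  F T F  ✗ fails (c || !b || a)
  F T T  ✗ fails (!c || !b || a)
  T F F  ✓ satisfies all
  T F T  ✗ fails (!a || !c)
  T T F  ✓ satisfies all
  T T T  ✗ fails (!b || !c || !a)
3 of the 8 rows are models.

3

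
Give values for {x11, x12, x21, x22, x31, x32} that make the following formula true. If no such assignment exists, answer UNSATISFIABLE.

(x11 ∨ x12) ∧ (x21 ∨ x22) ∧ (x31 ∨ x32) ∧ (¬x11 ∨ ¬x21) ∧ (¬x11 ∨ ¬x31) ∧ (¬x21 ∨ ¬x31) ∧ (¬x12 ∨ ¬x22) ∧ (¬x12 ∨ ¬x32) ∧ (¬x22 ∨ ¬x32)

UNSATISFIABLE

Try x11 = True.
Unit clause (¬x21) forces x21 = False.
Unit clause (x22) forces x22 = True.
Unit clause (¬x31) forces x31 = False.
Unit clause (x32) forces x32 = True.
But (¬x32) is also a unit clause — contradiction.
So x11 must be the other value — set x11 = False.
Unit clause (x12) forces x12 = True.
Unit clause (¬x22) forces x22 = False.
Unit clause (x21) forces x21 = True.
Unit clause (¬x31) forces x31 = False.
Unit clause (x32) forces x32 = True.
But (¬x32) is also a unit clause — contradiction.
Neither x11 = True nor x11 = False works.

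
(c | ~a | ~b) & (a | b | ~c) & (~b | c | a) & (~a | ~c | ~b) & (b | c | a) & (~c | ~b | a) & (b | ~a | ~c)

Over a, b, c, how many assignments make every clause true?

1

There are 2^3 = 8 truth assignments over (a, b, c).
Split on a. With a = 1, the clauses containing a are satisfied and ~a drops from the rest; 1 of the 2^2 = 4 assignments to the other variables satisfy what remains.
With a = 0, by the same count on the reduced clause set, 0 assignments work.
(One model: a=T, b=F, c=F.)
Total: 1 + 0 = 1.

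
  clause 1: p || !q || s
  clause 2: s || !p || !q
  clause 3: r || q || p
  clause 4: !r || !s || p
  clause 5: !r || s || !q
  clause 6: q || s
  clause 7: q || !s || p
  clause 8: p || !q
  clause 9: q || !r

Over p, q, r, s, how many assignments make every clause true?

3

There are 2^4 = 16 truth assignments over (p, q, r, s).
Split on p. With p = true, the clauses containing p are satisfied and !p drops from the rest; 3 of the 2^3 = 8 assignments to the other variables satisfy what remains.
With p = false, by the same count on the reduced clause set, 0 assignments work.
Total: 3 + 0 = 3.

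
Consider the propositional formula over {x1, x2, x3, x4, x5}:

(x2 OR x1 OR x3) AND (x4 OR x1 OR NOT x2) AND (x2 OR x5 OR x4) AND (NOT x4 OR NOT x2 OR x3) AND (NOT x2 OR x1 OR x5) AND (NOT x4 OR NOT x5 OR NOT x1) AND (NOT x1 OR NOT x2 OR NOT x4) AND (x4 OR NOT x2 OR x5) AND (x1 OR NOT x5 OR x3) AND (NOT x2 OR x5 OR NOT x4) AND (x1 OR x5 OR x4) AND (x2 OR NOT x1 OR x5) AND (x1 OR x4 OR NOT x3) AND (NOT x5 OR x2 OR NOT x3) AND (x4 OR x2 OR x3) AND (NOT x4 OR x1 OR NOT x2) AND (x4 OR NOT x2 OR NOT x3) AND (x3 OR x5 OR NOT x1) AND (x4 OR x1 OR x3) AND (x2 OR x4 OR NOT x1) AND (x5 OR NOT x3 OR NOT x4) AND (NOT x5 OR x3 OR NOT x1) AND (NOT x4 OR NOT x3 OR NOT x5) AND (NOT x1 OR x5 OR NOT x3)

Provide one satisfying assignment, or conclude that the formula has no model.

UNSATISFIABLE

Try x2 = true.
Try x4 = true.
From the singleton clause (x3), x3 = true.
From the singleton clause (NOT x1), x1 = false.
That conflicts with the unit clause (x1).
That branch fails; take x4 = false instead.
From the singleton clause (x1), x1 = true.
From the singleton clause (x5), x5 = true.
From the singleton clause (NOT x3), x3 = false.
That conflicts with the unit clause (x3).
Neither x4 = true nor x4 = false works.
That branch fails; take x2 = false instead.
Try x1 = true.
From the singleton clause (x5), x5 = true.
From the singleton clause (NOT x4), x4 = false.
That conflicts with the unit clause (x4).
That branch fails; take x1 = false instead.
From the singleton clause (x3), x3 = true.
From the singleton clause (x4), x4 = true.
From the singleton clause (NOT x5), x5 = false.
That conflicts with the unit clause (x5).
Neither x1 = true nor x1 = false works.
Neither x2 = true nor x2 = false works.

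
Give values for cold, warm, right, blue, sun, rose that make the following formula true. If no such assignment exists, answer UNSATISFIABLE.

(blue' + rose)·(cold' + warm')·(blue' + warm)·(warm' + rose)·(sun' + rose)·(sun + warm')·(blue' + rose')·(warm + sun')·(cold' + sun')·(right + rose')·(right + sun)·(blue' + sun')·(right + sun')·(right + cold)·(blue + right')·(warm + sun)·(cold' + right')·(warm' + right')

Suppose blue = 0.
Unit clause (right') forces right = 0.
Unit clause (rose') forces rose = 0.
Unit clause (warm') forces warm = 0.
Unit clause (sun') forces sun = 0.
But (sun) is also a unit clause — contradiction.
Backtrack on blue: now try blue = 1.
Unit clause (rose) forces rose = 1.
But (rose') is also a unit clause — contradiction.
Both values of blue lead to a conflict.

UNSATISFIABLE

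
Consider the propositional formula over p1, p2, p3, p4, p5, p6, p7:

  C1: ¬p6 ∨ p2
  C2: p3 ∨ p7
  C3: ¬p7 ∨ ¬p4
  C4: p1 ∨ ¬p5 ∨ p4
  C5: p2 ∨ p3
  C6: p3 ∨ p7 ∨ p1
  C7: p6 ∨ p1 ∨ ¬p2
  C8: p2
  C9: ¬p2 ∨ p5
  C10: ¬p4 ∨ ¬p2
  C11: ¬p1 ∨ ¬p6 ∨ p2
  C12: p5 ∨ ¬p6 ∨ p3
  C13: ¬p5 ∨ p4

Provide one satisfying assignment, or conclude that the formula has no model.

UNSATISFIABLE

Unit clause (p2) forces p2 = True.
Unit clause (p5) forces p5 = True.
Unit clause (¬p4) forces p4 = False.
That conflicts with the unit clause (p4).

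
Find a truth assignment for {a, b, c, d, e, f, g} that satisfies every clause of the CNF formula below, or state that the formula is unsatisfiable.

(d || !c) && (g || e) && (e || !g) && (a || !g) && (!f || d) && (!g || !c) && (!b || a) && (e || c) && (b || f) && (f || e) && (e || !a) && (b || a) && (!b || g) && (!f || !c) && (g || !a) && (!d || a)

Branch on d: set d = false.
From the singleton clause (!c), c = false.
From the singleton clause (!f), f = false.
From the singleton clause (e), e = true.
From the singleton clause (b), b = true.
From the singleton clause (a), a = true.
From the singleton clause (g), g = true.
This assignment satisfies each clause.

a=true, b=true, c=false, d=false, e=true, f=false, g=true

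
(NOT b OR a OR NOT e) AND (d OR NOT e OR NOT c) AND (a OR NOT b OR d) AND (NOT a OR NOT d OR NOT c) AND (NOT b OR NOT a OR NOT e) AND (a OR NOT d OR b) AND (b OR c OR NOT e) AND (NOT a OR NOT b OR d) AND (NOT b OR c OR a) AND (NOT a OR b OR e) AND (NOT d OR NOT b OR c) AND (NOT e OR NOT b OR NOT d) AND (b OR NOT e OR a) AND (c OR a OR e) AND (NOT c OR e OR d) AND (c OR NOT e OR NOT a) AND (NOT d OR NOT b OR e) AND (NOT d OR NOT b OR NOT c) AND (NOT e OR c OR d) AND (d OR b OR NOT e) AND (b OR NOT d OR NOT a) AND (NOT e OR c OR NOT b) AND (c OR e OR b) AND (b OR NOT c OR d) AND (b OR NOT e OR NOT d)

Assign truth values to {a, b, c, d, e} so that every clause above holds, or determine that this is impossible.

UNSATISFIABLE

Try b = false.
Try a = true.
(e) alone gives e = true.
(c) alone gives c = true.
(d) alone gives d = true.
But (NOT d) is also a unit clause — contradiction.
Backtrack on a: now try a = false.
(NOT d) alone gives d = false.
(NOT e) alone gives e = false.
(c) alone gives c = true.
But (NOT c) is also a unit clause — contradiction.
Neither a = true nor a = false works.
Backtrack on b: now try b = true.
Try a = true.
(NOT e) alone gives e = false.
(d) alone gives d = true.
But (NOT d) is also a unit clause — contradiction.
Backtrack on a: now try a = false.
(NOT e) alone gives e = false.
(d) alone gives d = true.
But (NOT d) is also a unit clause — contradiction.
Neither a = true nor a = false works.
Neither b = true nor b = false works.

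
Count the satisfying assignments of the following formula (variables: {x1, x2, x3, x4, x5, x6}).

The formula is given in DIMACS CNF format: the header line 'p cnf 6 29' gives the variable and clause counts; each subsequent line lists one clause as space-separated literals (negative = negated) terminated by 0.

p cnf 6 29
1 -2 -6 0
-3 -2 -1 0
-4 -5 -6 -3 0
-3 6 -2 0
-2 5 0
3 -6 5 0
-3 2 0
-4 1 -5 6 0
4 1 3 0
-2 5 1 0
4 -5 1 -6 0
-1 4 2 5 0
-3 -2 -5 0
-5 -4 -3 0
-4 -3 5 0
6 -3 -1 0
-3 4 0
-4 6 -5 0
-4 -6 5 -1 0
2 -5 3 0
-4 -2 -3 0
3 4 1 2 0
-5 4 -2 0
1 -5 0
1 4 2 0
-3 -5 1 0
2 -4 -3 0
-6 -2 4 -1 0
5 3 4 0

There are 2^6 = 64 truth assignments over (x1, x2, x3, x4, x5, x6).
Split on x2. With x2 = True, the clauses containing x2 are satisfied and ¬x2 drops from the rest; 1 of the 2^5 = 32 assignments to the other variables satisfy what remains.
With x2 = False, by the same count on the reduced clause set, 2 assignments work.
(One model: x1=F, x2=F, x3=F, x4=T, x5=F, x6=F.)
Total: 1 + 2 = 3.

3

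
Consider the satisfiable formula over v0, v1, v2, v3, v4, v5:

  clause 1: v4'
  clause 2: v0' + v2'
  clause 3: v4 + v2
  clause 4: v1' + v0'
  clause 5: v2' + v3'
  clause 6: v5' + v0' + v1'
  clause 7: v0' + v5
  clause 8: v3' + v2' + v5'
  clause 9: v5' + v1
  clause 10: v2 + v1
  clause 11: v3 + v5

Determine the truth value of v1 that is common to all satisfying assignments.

Suppose v1 = 0.
(v4') alone gives v4 = 0.
(v2) alone gives v2 = 1.
(v0') alone gives v0 = 0.
(v3') alone gives v3 = 0.
(v5') alone gives v5 = 0.
But (v5) is also a unit clause — contradiction.
So every satisfying assignment has v1 = True.

True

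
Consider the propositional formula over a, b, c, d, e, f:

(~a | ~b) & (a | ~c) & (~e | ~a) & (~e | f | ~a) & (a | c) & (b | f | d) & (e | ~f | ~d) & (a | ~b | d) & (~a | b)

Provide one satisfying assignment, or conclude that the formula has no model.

UNSATISFIABLE

Branch on a: set a = 0.
Unit clause (~c) forces c = 0.
But (c) is also a unit clause — contradiction.
So a must be the other value — set a = 1.
Unit clause (~b) forces b = 0.
But (b) is also a unit clause — contradiction.
Both values of a lead to a conflict.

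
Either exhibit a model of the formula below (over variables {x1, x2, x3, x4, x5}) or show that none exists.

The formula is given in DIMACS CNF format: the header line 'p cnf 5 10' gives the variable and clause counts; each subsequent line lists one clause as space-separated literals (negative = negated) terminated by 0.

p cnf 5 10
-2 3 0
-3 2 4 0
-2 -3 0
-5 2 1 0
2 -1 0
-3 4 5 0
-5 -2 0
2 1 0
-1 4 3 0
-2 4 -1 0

Branch on x2: set x2 = False.
(¬x1) alone gives x1 = False.
That conflicts with the unit clause (x1).
So x2 must be the other value — set x2 = True.
(x3) alone gives x3 = True.
That conflicts with the unit clause (¬x3).
Either choice for x2 ends in contradiction.

UNSATISFIABLE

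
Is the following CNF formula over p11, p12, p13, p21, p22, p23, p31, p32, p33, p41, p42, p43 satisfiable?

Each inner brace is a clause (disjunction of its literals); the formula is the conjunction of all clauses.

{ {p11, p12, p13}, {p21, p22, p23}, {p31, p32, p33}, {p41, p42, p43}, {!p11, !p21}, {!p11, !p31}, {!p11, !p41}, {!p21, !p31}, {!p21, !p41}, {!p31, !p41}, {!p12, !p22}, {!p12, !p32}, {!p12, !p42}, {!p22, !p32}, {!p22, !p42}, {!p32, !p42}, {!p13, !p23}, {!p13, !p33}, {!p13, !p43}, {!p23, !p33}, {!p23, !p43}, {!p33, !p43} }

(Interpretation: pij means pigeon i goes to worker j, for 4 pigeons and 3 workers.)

No

Branch on p11: set p11 = false.
Branch on p12: set p12 = true.
Unit clause (!p22) forces p22 = false.
Unit clause (!p32) forces p32 = false.
Unit clause (!p42) forces p42 = false.
Branch on p21: set p21 = true.
Unit clause (!p31) forces p31 = false.
Unit clause (p33) forces p33 = true.
Unit clause (!p41) forces p41 = false.
Unit clause (p43) forces p43 = true.
But (!p43) is also a unit clause — contradiction.
That branch fails; take p21 = false instead.
Unit clause (p23) forces p23 = true.
Unit clause (!p13) forces p13 = false.
Unit clause (!p33) forces p33 = false.
Unit clause (p31) forces p31 = true.
Unit clause (!p41) forces p41 = false.
Unit clause (p43) forces p43 = true.
But (!p43) is also a unit clause — contradiction.
Neither p21 = true nor p21 = false works.
That branch fails; take p12 = false instead.
Unit clause (p13) forces p13 = true.
Unit clause (!p23) forces p23 = false.
Unit clause (!p33) forces p33 = false.
Unit clause (!p43) forces p43 = false.
Branch on p21: set p21 = true.
Unit clause (!p31) forces p31 = false.
Unit clause (p32) forces p32 = true.
Unit clause (!p41) forces p41 = false.
Unit clause (p42) forces p42 = true.
But (!p42) is also a unit clause — contradiction.
That branch fails; take p21 = false instead.
Unit clause (p22) forces p22 = true.
Unit clause (!p32) forces p32 = false.
Unit clause (p31) forces p31 = true.
Unit clause (!p41) forces p41 = false.
Unit clause (p42) forces p42 = true.
But (!p42) is also a unit clause — contradiction.
Neither p21 = true nor p21 = false works.
Neither p12 = true nor p12 = false works.
That branch fails; take p11 = true instead.
Unit clause (!p21) forces p21 = false.
Unit clause (!p31) forces p31 = false.
Unit clause (!p41) forces p41 = false.
Branch on p22: set p22 = true.
Unit clause (!p12) forces p12 = false.
Unit clause (!p32) forces p32 = false.
Unit clause (p33) forces p33 = true.
Unit clause (!p42) forces p42 = false.
Unit clause (p43) forces p43 = true.
But (!p43) is also a unit clause — contradiction.
That branch fails; take p22 = false instead.
Unit clause (p23) forces p23 = true.
Unit clause (!p13) forces p13 = false.
Unit clause (!p33) forces p33 = false.
Unit clause (p32) forces p32 = true.
Unit clause (!p12) forces p12 = false.
Unit clause (!p42) forces p42 = false.
Unit clause (p43) forces p43 = true.
But (!p43) is also a unit clause — contradiction.
Neither p22 = true nor p22 = false works.
Neither p11 = true nor p11 = false works.
No assignment satisfies every clause.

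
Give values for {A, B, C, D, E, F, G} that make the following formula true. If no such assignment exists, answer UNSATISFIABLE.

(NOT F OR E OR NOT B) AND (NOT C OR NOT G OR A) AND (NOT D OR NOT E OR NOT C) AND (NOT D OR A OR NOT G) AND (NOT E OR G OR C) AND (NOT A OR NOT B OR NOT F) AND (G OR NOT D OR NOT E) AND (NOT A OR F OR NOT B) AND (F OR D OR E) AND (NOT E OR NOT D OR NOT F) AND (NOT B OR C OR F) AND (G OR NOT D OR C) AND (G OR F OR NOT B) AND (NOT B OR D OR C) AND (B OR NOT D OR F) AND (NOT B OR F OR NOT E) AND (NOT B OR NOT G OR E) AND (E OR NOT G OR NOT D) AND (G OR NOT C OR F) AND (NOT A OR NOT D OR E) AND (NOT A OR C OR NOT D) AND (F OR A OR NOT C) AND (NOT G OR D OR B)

A: false,  B: true,  C: true,  D: false,  E: true,  F: true,  G: false

Branch on F: set F = true.
Branch on E: set E = true.
From the singleton clause (NOT D), D = false.
Branch on G: set G = false.
From the singleton clause (C), C = true.
Branch on A: set A = false.
Every clause is now satisfied; B is unconstrained.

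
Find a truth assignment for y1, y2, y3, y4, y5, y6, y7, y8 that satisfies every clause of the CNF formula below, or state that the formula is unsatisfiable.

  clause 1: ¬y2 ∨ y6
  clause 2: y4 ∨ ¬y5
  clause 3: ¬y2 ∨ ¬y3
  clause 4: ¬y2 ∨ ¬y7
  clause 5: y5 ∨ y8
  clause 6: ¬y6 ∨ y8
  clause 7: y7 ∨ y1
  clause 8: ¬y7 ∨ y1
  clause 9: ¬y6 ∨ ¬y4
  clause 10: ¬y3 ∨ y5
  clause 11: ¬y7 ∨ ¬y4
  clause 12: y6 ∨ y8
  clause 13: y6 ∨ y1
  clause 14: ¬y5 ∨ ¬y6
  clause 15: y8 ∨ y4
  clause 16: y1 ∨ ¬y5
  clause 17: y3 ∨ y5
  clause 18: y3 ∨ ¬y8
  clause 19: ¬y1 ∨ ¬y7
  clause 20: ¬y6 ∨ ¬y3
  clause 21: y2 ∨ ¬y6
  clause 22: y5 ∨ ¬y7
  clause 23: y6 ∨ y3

y1 ↦ True; y2 ↦ False; y3 ↦ True; y4 ↦ True; y5 ↦ True; y6 ↦ False; y7 ↦ False; y8 ↦ True

Branch on y2: set y2 = False.
Unit clause (¬y6) forces y6 = False.
Unit clause (y8) forces y8 = True.
Unit clause (y1) forces y1 = True.
Unit clause (y3) forces y3 = True.
Unit clause (y5) forces y5 = True.
Unit clause (y4) forces y4 = True.
Unit clause (¬y7) forces y7 = False.
This assignment satisfies each clause.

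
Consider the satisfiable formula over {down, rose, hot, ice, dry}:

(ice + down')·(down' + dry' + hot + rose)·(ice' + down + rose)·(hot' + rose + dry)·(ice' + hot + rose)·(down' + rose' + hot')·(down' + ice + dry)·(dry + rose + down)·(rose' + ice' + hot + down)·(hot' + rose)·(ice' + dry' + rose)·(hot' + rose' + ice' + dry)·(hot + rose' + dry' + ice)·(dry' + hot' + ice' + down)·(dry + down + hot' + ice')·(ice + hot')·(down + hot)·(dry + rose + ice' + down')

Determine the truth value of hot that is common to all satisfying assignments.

False

Suppose hot = 1.
Unit clause (rose) forces rose = 1.
Unit clause (down') forces down = 0.
Unit clause (ice) forces ice = 1.
Unit clause (dry) forces dry = 1.
Now (dry') is unsatisfied and unit — conflict.
So every satisfying assignment has hot = False.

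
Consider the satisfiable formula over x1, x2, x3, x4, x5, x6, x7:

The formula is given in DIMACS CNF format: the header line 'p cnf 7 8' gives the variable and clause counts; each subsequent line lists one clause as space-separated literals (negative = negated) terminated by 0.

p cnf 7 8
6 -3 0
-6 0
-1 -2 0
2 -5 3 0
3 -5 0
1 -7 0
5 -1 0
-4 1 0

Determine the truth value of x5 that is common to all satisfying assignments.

False

Suppose x5 = True.
From the singleton clause (¬x6), x6 = False.
From the singleton clause (¬x3), x3 = False.
That conflicts with the unit clause (x3).
So every satisfying assignment has x5 = False.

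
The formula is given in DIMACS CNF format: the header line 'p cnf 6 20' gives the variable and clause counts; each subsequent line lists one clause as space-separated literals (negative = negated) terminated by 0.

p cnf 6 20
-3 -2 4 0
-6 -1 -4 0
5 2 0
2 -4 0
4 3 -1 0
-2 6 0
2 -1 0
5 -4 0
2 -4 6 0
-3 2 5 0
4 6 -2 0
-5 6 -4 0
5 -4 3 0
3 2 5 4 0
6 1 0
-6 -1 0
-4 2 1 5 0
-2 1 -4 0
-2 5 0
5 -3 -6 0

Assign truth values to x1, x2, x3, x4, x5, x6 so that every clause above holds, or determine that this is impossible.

Suppose x5 = True.
Suppose x2 = False.
Unit clause (¬x4) forces x4 = False.
Unit clause (¬x1) forces x1 = False.
Unit clause (x6) forces x6 = True.
No clause remains; x3 is free.

x1: False, x2: False, x3: True, x4: False, x5: True, x6: True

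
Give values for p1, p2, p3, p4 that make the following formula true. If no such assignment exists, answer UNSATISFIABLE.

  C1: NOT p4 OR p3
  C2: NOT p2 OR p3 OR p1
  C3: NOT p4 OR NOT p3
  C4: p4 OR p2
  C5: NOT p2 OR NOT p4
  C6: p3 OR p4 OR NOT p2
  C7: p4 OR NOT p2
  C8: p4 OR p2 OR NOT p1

UNSATISFIABLE

Suppose p4 = false.
The clause (p2) is unit, so p2 = true.
Now (NOT p2) is unsatisfied and unit — conflict.
That branch fails; take p4 = true instead.
The clause (p3) is unit, so p3 = true.
Now (NOT p3) is unsatisfied and unit — conflict.
Neither p4 = true nor p4 = false works.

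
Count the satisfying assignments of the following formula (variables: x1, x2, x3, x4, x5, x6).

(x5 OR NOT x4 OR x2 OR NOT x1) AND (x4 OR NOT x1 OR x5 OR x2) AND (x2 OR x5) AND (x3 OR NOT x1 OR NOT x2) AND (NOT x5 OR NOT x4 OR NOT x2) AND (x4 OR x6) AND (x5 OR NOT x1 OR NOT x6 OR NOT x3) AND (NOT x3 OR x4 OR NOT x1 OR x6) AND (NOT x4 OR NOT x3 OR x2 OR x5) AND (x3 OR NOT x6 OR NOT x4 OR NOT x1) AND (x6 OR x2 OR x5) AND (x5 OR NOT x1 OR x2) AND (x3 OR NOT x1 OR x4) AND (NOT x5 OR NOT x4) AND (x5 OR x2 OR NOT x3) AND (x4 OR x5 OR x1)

There are 2^6 = 64 truth assignments over (x1, x2, x3, x4, x5, x6).
Split on x2. With x2 = true, the clauses containing x2 are satisfied and NOT x2 drops from the rest; 8 of the 2^5 = 32 assignments to the other variables satisfy what remains.
With x2 = false, by the same count on the reduced clause set, 3 assignments work.
(One model: x1=F, x2=F, x3=F, x4=F, x5=T, x6=T.)
Total: 8 + 3 = 11.

11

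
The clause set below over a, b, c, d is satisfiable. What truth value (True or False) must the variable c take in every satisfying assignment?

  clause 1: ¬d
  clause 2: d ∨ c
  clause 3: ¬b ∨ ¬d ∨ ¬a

True

Suppose c = False.
(¬d) alone gives d = False.
That conflicts with the unit clause (d).
So every satisfying assignment has c = True.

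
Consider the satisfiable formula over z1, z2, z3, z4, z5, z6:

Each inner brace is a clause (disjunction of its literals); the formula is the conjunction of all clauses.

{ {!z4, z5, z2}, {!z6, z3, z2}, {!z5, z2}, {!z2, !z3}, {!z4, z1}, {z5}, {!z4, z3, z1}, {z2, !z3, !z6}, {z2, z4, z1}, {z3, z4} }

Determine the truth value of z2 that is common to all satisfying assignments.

Suppose z2 = false.
The clause (!z5) is unit, so z5 = false.
Now (z5) is unsatisfied and unit — conflict.
So every satisfying assignment has z2 = True.

True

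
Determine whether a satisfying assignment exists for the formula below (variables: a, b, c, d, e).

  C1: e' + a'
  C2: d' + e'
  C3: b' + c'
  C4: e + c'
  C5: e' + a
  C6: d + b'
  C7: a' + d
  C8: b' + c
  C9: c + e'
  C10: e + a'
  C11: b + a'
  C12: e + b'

Yes

Case e = 0:
The clause (c') is unit, so c = 0.
The clause (b') is unit, so b = 0.
The clause (a') is unit, so a = 0.
Every clause is now satisfied; d is unconstrained.
A satisfying assignment: a=0; b=0; c=0; d=0; e=0.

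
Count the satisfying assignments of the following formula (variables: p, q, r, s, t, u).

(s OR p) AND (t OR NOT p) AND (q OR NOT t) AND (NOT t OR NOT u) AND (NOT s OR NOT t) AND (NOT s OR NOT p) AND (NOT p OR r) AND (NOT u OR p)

There are 2^6 = 64 truth assignments over (p, q, r, s, t, u).
Split on r. With r = true, the clauses containing r are satisfied and NOT r drops from the rest; 3 of the 2^5 = 32 assignments to the other variables satisfy what remains.
With r = false, by the same count on the reduced clause set, 2 assignments work.
(One model: p=F, q=F, r=F, s=T, t=F, u=F.)
Total: 3 + 2 = 5.

5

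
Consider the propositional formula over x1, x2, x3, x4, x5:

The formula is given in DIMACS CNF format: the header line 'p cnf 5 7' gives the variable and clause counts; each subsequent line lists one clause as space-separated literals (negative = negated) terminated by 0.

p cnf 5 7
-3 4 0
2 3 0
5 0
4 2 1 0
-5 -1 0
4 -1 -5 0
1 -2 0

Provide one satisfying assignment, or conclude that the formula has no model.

x1: False; x2: False; x3: True; x4: True; x5: True

Unit clause (x5) forces x5 = True.
Unit clause (¬x1) forces x1 = False.
Unit clause (¬x2) forces x2 = False.
Unit clause (x3) forces x3 = True.
Unit clause (x4) forces x4 = True.
All clauses are satisfied.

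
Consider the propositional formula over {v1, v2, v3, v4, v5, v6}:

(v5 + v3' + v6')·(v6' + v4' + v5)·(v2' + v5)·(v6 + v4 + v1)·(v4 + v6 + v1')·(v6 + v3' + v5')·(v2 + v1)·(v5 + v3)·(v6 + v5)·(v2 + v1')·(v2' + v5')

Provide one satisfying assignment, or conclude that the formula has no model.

Case v2 = 0:
(v1) alone gives v1 = 1.
That conflicts with the unit clause (v1').
That branch fails; take v2 = 1 instead.
(v5) alone gives v5 = 1.
That conflicts with the unit clause (v5').
Both values of v2 lead to a conflict.

UNSATISFIABLE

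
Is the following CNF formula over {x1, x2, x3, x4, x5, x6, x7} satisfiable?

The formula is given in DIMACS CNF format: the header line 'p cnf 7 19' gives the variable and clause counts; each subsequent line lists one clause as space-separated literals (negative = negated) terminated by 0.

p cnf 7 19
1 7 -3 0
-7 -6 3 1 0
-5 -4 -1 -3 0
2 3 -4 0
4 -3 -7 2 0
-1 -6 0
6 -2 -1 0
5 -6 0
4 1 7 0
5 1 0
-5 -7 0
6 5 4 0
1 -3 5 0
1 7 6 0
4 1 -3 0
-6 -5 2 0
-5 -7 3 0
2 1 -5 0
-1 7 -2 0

Yes

Case x1 = False:
From the singleton clause (x5), x5 = True.
From the singleton clause (¬x7), x7 = False.
From the singleton clause (¬x3), x3 = False.
From the singleton clause (x4), x4 = True.
From the singleton clause (x2), x2 = True.
From the singleton clause (x6), x6 = True.
All clauses are satisfied.
A satisfying assignment: x1: False; x2: True; x3: False; x4: True; x5: True; x6: True; x7: False.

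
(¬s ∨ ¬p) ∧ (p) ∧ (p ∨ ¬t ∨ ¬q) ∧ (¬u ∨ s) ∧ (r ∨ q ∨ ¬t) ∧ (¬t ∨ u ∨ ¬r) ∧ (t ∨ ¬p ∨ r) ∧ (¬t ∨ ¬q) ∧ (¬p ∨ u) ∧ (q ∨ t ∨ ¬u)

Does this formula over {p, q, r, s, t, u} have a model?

The clause (p) is unit, so p = True.
The clause (¬s) is unit, so s = False.
The clause (¬u) is unit, so u = False.
That conflicts with the unit clause (u).
No assignment satisfies every clause.

No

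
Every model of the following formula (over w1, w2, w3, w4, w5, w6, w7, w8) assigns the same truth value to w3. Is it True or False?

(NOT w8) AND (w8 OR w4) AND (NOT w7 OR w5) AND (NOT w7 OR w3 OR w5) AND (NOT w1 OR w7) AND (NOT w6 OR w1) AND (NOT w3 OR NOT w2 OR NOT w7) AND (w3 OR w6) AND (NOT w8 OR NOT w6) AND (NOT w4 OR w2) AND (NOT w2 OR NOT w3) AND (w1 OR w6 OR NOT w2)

False

Suppose w3 = true.
Unit clause (NOT w8) forces w8 = false.
Unit clause (w4) forces w4 = true.
Unit clause (w2) forces w2 = true.
That conflicts with the unit clause (NOT w2).
So every satisfying assignment has w3 = False.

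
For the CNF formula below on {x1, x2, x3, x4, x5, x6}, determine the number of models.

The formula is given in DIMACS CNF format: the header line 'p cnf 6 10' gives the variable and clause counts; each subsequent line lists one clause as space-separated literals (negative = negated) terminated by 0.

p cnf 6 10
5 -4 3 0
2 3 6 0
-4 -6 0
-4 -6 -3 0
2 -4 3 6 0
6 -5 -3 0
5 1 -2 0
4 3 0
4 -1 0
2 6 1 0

There are 2^6 = 64 truth assignments over (x1, x2, x3, x4, x5, x6).
Split on x3. With x3 = True, the clauses containing x3 are satisfied and ¬x3 drops from the rest; 5 of the 2^5 = 32 assignments to the other variables satisfy what remains.
With x3 = False, by the same count on the reduced clause set, 2 assignments work.
Total: 5 + 2 = 7.

7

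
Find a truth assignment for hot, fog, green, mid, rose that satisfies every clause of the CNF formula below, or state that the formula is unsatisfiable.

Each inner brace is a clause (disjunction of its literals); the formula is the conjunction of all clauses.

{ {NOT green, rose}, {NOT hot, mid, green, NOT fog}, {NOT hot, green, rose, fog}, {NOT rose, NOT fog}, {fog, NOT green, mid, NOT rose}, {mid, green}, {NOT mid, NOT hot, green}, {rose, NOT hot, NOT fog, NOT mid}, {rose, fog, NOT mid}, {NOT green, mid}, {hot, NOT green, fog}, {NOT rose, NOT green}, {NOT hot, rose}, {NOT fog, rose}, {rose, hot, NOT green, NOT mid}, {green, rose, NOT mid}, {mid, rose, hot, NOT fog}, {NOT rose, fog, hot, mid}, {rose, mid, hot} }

hot ↦ false; fog ↦ false; green ↦ false; mid ↦ true; rose ↦ true

Try green = false.
(mid) alone gives mid = true.
(NOT hot) alone gives hot = false.
(rose) alone gives rose = true.
(NOT fog) alone gives fog = false.
This assignment satisfies each clause.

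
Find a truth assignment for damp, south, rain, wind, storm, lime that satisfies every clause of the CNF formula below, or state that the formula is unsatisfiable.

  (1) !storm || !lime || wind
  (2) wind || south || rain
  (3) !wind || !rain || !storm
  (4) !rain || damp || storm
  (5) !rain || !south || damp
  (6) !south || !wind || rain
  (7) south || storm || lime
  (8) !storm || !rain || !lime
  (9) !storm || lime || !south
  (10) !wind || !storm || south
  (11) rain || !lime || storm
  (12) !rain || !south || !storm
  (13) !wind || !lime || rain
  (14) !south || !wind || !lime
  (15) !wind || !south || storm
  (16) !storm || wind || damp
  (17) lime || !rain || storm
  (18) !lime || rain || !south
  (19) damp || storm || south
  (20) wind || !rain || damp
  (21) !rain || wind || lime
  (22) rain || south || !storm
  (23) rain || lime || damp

Case storm = false:
Case rain = false:
From the singleton clause (!lime), lime = false.
From the singleton clause (south), south = true.
From the singleton clause (!wind), wind = false.
From the singleton clause (damp), damp = true.
Every clause now holds.

damp ↦ true; south ↦ true; rain ↦ false; wind ↦ false; storm ↦ false; lime ↦ false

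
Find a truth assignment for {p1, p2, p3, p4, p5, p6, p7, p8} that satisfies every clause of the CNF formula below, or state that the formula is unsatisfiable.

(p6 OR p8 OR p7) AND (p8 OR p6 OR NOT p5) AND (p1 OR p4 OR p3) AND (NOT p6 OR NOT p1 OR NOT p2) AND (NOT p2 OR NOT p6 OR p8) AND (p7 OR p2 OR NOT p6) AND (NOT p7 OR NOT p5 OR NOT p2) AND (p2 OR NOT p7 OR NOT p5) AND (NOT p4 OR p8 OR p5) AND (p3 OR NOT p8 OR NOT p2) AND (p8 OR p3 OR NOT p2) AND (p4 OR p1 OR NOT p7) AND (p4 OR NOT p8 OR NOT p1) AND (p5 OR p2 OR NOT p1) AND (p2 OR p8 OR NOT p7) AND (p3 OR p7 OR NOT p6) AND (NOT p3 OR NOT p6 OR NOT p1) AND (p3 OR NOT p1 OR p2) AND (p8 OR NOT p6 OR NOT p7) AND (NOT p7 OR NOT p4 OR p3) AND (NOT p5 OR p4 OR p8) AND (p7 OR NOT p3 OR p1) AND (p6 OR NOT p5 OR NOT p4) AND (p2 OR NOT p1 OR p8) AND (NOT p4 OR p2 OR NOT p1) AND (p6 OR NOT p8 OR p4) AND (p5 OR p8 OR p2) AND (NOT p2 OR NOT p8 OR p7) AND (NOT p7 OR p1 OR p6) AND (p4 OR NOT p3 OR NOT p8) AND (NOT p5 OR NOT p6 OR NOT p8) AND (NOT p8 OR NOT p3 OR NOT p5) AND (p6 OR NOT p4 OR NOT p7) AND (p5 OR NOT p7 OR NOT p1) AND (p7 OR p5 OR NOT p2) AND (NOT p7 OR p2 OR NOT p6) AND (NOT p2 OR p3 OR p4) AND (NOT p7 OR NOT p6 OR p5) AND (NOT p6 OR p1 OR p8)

Branch on p6: set p6 = false.
Branch on p8: set p8 = true.
(p4) alone gives p4 = true.
(NOT p5) alone gives p5 = false.
(NOT p7) alone gives p7 = false.
(NOT p2) alone gives p2 = false.
(NOT p1) alone gives p1 = false.
(NOT p3) alone gives p3 = false.
Every clause now holds.

p1: false,  p2: false,  p3: false,  p4: true,  p5: false,  p6: false,  p7: false,  p8: true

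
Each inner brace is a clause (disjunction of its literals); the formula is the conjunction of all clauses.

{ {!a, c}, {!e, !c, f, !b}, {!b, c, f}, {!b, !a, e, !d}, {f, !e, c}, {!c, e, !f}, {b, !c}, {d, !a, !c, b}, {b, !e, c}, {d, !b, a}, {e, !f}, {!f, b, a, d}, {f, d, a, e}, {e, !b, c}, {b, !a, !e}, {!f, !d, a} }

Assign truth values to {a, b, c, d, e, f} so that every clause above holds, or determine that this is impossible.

Branch on a: set a = false.
Branch on b: set b = true.
The clause (d) is unit, so d = true.
The clause (!f) is unit, so f = false.
The clause (c) is unit, so c = true.
The clause (!e) is unit, so e = false.
This assignment satisfies each clause.

a=false,  b=true,  c=true,  d=true,  e=false,  f=false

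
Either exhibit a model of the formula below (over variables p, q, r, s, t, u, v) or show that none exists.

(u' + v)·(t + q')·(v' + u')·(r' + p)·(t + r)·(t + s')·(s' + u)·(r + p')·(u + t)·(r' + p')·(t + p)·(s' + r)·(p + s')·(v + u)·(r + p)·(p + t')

UNSATISFIABLE

Suppose u = 0.
(s') alone gives s = 0.
(t) alone gives t = 1.
(v) alone gives v = 1.
(p) alone gives p = 1.
(r) alone gives r = 1.
But (r') is also a unit clause — contradiction.
Undo u and try u = 1.
(v) alone gives v = 1.
But (v') is also a unit clause — contradiction.
Both values of u lead to a conflict.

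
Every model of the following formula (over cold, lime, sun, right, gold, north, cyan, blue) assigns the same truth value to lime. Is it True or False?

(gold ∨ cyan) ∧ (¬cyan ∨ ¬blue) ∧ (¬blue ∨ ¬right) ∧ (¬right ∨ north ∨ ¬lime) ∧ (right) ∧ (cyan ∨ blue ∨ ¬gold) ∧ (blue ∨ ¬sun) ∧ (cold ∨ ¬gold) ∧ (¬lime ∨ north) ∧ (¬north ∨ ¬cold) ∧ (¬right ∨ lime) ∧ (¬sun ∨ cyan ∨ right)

Suppose lime = False.
Unit clause (right) forces right = True.
Now (¬right) is unsatisfied and unit — conflict.
So every satisfying assignment has lime = True.

True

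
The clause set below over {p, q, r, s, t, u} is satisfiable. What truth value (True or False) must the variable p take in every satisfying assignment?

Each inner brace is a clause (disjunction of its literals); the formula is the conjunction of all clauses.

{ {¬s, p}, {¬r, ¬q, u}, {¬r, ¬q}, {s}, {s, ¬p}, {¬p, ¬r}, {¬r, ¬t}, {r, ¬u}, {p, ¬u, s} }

Suppose p = False.
The clause (¬s) is unit, so s = False.
Now (s) is unsatisfied and unit — conflict.
So every satisfying assignment has p = True.

True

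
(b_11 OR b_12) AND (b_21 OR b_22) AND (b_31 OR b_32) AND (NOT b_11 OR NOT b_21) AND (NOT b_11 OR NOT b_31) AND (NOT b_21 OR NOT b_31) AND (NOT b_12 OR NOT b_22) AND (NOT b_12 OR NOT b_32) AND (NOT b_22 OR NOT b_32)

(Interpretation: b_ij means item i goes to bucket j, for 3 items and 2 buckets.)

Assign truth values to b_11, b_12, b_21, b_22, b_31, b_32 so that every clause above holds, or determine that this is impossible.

UNSATISFIABLE

Suppose b_11 = true.
Unit clause (NOT b_21) forces b_21 = false.
Unit clause (b_22) forces b_22 = true.
Unit clause (NOT b_31) forces b_31 = false.
Unit clause (b_32) forces b_32 = true.
But (NOT b_32) is also a unit clause — contradiction.
Backtrack on b_11: now try b_11 = false.
Unit clause (b_12) forces b_12 = true.
Unit clause (NOT b_22) forces b_22 = false.
Unit clause (b_21) forces b_21 = true.
Unit clause (NOT b_31) forces b_31 = false.
Unit clause (b_32) forces b_32 = true.
But (NOT b_32) is also a unit clause — contradiction.
Both values of b_11 lead to a conflict.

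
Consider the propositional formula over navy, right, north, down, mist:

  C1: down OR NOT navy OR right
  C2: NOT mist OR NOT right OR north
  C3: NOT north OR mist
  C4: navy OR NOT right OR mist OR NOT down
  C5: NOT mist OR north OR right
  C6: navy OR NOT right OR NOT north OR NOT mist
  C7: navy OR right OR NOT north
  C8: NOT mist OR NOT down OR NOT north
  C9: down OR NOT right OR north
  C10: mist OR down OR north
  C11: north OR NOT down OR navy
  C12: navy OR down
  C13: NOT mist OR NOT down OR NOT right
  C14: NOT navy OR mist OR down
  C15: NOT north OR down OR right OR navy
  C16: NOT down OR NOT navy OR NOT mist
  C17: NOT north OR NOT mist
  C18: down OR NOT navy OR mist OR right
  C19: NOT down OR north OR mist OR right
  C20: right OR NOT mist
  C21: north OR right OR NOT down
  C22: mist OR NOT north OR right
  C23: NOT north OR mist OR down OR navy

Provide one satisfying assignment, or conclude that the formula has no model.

navy: true; right: true; north: false; down: true; mist: false

Suppose north = false.
Suppose mist = false.
Unit clause (down) forces down = true.
Unit clause (navy) forces navy = true.
Unit clause (right) forces right = true.
All clauses are satisfied.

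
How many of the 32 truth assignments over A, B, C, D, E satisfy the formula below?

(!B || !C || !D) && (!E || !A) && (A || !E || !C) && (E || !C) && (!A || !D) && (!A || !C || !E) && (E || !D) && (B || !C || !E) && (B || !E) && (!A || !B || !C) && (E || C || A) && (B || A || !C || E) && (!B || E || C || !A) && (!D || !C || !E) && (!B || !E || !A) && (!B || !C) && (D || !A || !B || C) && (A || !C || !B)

3

There are 2^5 = 32 truth assignments over (A, B, C, D, E).
Split on E. With E = true, the clauses containing E are satisfied and !E drops from the rest; 2 of the 2^4 = 16 assignments to the other variables satisfy what remains.
With E = false, by the same count on the reduced clause set, 1 assignment works.
(One model: A=F, B=T, C=F, D=F, E=T.)
Total: 2 + 1 = 3.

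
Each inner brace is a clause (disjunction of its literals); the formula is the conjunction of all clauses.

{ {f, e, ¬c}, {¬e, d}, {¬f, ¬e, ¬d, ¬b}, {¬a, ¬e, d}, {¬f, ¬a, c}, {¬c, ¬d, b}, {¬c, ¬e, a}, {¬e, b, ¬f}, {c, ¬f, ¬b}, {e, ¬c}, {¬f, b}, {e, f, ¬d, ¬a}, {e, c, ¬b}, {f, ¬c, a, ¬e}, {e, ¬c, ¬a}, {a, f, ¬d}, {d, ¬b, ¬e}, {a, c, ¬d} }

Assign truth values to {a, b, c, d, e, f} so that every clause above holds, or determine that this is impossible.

Case e = True:
The clause (d) is unit, so d = True.
Case f = False:
The clause (a) is unit, so a = True.
Case c = False:
All clauses hold; b can take either value.

a=True, b=True, c=False, d=True, e=True, f=False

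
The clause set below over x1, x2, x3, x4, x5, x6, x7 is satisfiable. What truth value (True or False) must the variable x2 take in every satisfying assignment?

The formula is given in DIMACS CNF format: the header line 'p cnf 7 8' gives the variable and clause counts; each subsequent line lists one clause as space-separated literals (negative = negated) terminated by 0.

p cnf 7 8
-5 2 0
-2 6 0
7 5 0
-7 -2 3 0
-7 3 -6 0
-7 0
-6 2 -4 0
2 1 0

Suppose x2 = False.
Unit clause (¬x5) forces x5 = False.
Unit clause (x7) forces x7 = True.
That conflicts with the unit clause (¬x7).
So every satisfying assignment has x2 = True.

True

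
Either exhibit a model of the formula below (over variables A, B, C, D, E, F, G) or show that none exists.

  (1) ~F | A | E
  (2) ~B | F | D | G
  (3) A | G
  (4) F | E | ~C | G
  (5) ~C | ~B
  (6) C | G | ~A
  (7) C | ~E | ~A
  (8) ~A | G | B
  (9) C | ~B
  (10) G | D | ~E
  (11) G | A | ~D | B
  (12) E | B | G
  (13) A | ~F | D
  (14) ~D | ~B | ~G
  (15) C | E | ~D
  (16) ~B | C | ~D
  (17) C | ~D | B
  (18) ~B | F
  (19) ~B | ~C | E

Branch on A: set A = 0.
Unit clause (G) forces G = 1.
Branch on F: set F = 0.
Unit clause (~B) forces B = 0.
Branch on C: set C = 1.
Every clause is now satisfied; D, E are unconstrained.

A: 0, B: 0, C: 1, D: 1, E: 1, F: 0, G: 1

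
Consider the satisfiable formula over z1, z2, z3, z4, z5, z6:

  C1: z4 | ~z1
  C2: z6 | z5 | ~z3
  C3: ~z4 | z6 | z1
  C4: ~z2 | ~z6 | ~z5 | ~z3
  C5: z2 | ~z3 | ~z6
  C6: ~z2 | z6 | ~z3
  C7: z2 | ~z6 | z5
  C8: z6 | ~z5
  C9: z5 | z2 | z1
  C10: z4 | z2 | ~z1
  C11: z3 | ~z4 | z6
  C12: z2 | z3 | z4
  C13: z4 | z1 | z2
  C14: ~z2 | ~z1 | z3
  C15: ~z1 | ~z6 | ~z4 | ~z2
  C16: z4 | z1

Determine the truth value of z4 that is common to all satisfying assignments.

True

Suppose z4 = 0.
Unit clause (~z1) forces z1 = 0.
That conflicts with the unit clause (z1).
So every satisfying assignment has z4 = True.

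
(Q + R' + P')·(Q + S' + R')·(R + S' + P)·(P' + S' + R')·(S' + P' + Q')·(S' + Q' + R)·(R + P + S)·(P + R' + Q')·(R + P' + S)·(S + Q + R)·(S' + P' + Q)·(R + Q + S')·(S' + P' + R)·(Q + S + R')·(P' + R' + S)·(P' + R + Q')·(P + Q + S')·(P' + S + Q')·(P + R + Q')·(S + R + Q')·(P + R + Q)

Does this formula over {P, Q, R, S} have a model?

Try Q = 1.
Try S = 0.
Unit clause (P') forces P = 0.
Unit clause (R) forces R = 1.
Now (R') is unsatisfied and unit — conflict.
That branch fails; take S = 1 instead.
Unit clause (P') forces P = 0.
Unit clause (R) forces R = 1.
Now (R') is unsatisfied and unit — conflict.
Both values of S lead to a conflict.
That branch fails; take Q = 0 instead.
Try R = 0.
Unit clause (S) forces S = 1.
Now (S') is unsatisfied and unit — conflict.
That branch fails; take R = 1 instead.
Unit clause (P') forces P = 0.
Unit clause (S') forces S = 0.
Now (S) is unsatisfied and unit — conflict.
Both values of R lead to a conflict.
Both values of Q lead to a conflict.
No assignment satisfies every clause.

Unsatisfiable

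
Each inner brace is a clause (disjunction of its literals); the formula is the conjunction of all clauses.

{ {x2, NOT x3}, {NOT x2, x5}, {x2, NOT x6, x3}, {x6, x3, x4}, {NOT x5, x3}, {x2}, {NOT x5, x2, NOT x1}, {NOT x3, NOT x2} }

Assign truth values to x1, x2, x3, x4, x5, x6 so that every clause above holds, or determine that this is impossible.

From the singleton clause (x2), x2 = true.
From the singleton clause (x5), x5 = true.
From the singleton clause (x3), x3 = true.
Now (NOT x3) is unsatisfied and unit — conflict.

UNSATISFIABLE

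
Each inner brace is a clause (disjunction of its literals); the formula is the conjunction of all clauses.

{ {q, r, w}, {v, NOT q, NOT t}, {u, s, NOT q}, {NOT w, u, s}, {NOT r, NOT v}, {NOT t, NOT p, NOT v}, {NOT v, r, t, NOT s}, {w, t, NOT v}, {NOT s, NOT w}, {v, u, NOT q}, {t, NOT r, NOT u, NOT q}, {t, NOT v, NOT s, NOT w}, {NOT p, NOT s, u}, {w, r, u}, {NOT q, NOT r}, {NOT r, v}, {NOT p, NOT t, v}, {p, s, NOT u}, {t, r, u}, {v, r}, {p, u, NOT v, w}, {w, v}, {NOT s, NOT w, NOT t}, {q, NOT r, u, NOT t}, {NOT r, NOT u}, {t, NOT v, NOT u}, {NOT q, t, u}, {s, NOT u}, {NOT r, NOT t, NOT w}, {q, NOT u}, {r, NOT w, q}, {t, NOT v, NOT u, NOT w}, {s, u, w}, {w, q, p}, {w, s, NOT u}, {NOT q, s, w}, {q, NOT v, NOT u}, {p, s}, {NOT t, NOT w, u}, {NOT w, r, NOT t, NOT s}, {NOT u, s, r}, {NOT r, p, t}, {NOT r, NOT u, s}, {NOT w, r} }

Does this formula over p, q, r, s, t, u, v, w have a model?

Yes

Suppose r = false.
Unit clause (v) forces v = true.
Unit clause (NOT w) forces w = false.
Unit clause (q) forces q = true.
Unit clause (t) forces t = true.
Unit clause (NOT p) forces p = false.
Unit clause (u) forces u = true.
Unit clause (s) forces s = true.
This assignment satisfies each clause.
A satisfying assignment: p: false, q: true, r: false, s: true, t: true, u: true, v: true, w: false.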